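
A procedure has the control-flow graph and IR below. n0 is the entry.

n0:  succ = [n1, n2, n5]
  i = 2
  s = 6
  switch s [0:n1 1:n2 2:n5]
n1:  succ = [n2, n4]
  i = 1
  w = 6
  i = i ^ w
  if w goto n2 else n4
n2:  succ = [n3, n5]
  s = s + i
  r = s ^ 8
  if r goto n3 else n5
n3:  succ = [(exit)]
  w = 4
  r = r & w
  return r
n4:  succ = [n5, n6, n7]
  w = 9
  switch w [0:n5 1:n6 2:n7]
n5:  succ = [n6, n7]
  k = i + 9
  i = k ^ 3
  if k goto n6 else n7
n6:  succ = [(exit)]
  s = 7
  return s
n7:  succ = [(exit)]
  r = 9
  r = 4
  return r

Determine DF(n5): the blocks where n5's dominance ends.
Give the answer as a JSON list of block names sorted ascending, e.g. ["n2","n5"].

idom tree: n1←n0 n2←n0 n3←n2 n4←n1 n5←n0 n6←n0 n7←n0
Dom∩ at merges:
  n2: preds {n0,n1}: {n0} ∩ {n0,n1} = {n0}; idom=n0
  n5: preds {n0,n2,n4}: {n0} ∩ {n0,n2} ∩ {n0,n1,n4} = {n0}; idom=n0
  n6: preds {n4,n5}: {n0,n1,n4} ∩ {n0,n5} = {n0}; idom=n0
  n7: preds {n4,n5}: {n0,n1,n4} ∩ {n0,n5} = {n0}; idom=n0

DF walk-up:
  join n2 pred n0: · stop@n0
  join n2 pred n1: n1 stop@n0
  join n5 pred n0: · stop@n0
  join n5 pred n2: n2 stop@n0
  join n5 pred n4: n4→n1 stop@n0
  join n6 pred n4: n4→n1 stop@n0
  join n6 pred n5: n5 stop@n0
  join n7 pred n4: n4→n1 stop@n0
  join n7 pred n5: n5 stop@n0
  n0: DF=∅
  n1: DF={n2,n5,n6,n7}
  n2: DF={n5}
  n3: DF=∅
  n4: DF={n5,n6,n7}
  n5: DF={n6,n7}
  n6: DF=∅
  n7: DF=∅

DF(n5) = ["n6", "n7"]

Answer: ["n6", "n7"]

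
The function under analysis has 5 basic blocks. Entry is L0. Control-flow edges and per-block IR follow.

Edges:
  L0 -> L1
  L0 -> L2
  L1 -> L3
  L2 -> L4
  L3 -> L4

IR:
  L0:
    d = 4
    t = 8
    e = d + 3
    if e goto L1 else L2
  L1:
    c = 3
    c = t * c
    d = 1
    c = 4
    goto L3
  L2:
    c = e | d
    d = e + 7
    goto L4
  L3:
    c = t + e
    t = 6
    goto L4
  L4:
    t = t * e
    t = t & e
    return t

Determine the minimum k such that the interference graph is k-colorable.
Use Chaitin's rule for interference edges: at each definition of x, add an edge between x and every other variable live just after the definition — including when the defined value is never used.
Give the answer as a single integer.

Answer: 3

Derivation:
Per-block:
  L0: def={d,e,t} ue=∅
  L1: def={c,d} ue={t}
  L2: def={c,d} ue={d,e}
  L3: def={c,t} ue={e,t}
  L4: def={t} ue={e,t}

Live sets:
  L0: in=∅ out={d,e,t}
  L1: in={e,t} out={e,t}
  L2: in={d,e,t} out={e,t}
  L3: in={e,t} out={e,t}
  L4: in={e,t} out=∅

Conflict graph:
  c — {e,t}
  d — {e,t}
  e — {c,d,t}
  t — {c,d,e}

Colouring:
  clique {c,e,t} ⇒ need ≥ 3
  3-colouring: c0={e}  c1={t}  c2={c,d}
  χ = 3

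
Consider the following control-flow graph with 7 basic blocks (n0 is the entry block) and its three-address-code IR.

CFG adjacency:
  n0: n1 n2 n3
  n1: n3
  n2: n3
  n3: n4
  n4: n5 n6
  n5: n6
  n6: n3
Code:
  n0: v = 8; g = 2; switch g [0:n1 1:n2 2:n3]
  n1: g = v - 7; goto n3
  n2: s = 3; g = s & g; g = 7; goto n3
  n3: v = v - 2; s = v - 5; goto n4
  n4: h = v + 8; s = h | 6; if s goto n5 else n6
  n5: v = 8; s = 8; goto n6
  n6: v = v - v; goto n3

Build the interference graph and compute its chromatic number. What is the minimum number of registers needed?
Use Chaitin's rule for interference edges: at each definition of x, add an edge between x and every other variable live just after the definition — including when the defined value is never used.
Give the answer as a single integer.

Answer: 3

Analysis:
Block summaries:
  n0: {g,v} / ∅
  n1: {g} / {v}
  n2: {g,s} / {g}
  n3: {s,v} / {v}
  n4: {h,s} / {v}
  n5: {s,v} / ∅
  n6: {v} / {v}

Liveness:
  n0 li=∅ lo={g,v}
  n1 li={v} lo={v}
  n2 li={g,v} lo={v}
  n3 li={v} lo={v}
  n4 li={v} lo={v}
  n5 li=∅ lo={v}
  n6 li={v} lo={v}

Interference:
  g↔{s,v}
  h↔{v}
  s↔{g,v}
  v↔{g,h,s}

Colouring:
  clique {g,s,v} ⇒ need ≥ 3
  assign g→R1 h→R1 s→R2 v→R0 — no edge inside a register ⇒ χ ≤ 3
  χ = 3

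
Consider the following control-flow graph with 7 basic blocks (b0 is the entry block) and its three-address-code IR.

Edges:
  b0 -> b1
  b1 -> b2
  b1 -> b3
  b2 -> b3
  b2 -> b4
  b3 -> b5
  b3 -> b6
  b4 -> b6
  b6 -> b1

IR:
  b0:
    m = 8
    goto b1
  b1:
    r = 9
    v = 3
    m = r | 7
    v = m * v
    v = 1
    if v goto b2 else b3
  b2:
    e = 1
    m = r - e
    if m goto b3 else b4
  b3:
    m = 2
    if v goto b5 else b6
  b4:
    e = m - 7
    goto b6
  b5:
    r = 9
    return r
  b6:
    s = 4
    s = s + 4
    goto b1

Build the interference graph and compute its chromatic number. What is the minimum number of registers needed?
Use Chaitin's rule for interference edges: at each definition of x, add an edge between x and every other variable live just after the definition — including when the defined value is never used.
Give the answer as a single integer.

Answer: 3

Derivation:
Per-block:
  b0: def={m} ue=∅
  b1: def={m,r,v} ue=∅
  b2: def={e,m} ue={r}
  b3: def={m} ue={v}
  b4: def={e} ue={m}
  b5: def={r} ue=∅
  b6: def={s} ue=∅

Backward fixpoint:
  live b0: ∅→∅
  live b1: ∅→{r,v}
  live b2: {r,v}→{m,v}
  live b3: {v}→∅
  live b4: {m}→∅
  live b5: ∅→∅
  live b6: ∅→∅

Interfere edges:
  e — {r,v}
  m — {r,v}
  r — {e,m,v}
  s — ∅
  v — {e,m,r}

Colouring:
  clique {e,r,v} ⇒ need ≥ 3
  3-colouring: r0={r,s}  r1={v}  r2={e,m}
  χ = 3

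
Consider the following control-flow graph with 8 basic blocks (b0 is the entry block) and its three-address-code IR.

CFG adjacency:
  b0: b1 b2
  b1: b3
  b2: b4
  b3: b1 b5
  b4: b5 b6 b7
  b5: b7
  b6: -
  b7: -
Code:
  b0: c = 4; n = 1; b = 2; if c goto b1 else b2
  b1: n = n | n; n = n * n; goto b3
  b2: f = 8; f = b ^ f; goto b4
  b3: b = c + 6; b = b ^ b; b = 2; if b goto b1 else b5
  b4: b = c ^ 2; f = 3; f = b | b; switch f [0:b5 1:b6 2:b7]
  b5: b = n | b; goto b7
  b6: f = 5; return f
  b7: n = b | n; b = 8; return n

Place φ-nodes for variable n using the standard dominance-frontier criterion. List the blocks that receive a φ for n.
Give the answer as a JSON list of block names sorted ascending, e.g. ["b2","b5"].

idom tree: b1←b0 b2←b0 b3←b1 b4←b2 b5←b0 b6←b4 b7←b0
Dom∩ at merges:
  b1: preds {b0,b3}: {b0} ∩ {b0,b1,b3} = {b0}; idom=b0
  b5: preds {b3,b4}: {b0,b1,b3} ∩ {b0,b2,b4} = {b0}; idom=b0
  b7: preds {b4,b5}: {b0,b2,b4} ∩ {b0,b5} = {b0}; idom=b0

DF derivation:
  join b1 pred b0: · stop@b0
  join b1 pred b3: b3→b1 stop@b0
  join b5 pred b3: b3→b1 stop@b0
  join b5 pred b4: b4→b2 stop@b0
  join b7 pred b4: b4→b2 stop@b0
  join b7 pred b5: b5 stop@b0
  b0: DF=∅
  b1: DF={b1,b5}
  b2: DF={b5,b7}
  b3: DF={b1,b5}
  b4: DF={b5,b7}
  b5: DF={b7}
  b6: DF=∅
  b7: DF=∅

φ for n: defs {b0,b1,b7}
  DF⁺ = {b1,b5,b7}

Answer: ["b1", "b5", "b7"]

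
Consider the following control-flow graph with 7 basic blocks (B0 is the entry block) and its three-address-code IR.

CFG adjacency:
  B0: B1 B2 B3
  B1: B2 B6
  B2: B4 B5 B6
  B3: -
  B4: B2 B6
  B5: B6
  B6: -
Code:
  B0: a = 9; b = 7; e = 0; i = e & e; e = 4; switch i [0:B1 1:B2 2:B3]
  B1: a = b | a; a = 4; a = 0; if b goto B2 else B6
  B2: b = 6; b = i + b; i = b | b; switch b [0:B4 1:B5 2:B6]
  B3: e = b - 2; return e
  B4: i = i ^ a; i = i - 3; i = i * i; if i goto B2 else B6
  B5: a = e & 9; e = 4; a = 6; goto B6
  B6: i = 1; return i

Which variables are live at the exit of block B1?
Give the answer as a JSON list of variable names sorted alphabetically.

Answer: ["a", "e", "i"]

Derivation:
Per-block:
  B0 def {a,b,e,i} use ∅
  B1 def {a} use {a,b}
  B2 def {b,i} use {i}
  B3 def {e} use {b}
  B4 def {i} use {a,i}
  B5 def {a,e} use {e}
  B6 def {i} use ∅

Liveness:
  B0 li=∅ lo={a,b,e,i}
  B1 li={a,b,e,i} lo={a,e,i}
  B2 li={a,e,i} lo={a,e,i}
  B3 li={b} lo=∅
  B4 li={a,e,i} lo={a,e,i}
  B5 li={e} lo=∅
  B6 li=∅ lo=∅

live-out(B1) = ["a", "e", "i"]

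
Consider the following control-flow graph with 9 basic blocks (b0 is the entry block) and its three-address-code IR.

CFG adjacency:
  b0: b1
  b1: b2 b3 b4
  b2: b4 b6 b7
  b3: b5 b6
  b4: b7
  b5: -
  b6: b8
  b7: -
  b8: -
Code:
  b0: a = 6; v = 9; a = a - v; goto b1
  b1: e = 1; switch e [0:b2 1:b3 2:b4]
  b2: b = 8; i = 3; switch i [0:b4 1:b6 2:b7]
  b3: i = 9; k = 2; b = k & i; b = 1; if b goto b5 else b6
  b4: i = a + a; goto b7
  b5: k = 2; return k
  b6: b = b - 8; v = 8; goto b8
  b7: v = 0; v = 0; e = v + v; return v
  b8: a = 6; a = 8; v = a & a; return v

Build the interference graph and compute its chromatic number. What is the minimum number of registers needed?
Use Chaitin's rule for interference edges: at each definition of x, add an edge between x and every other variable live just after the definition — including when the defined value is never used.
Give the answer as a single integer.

Block summaries:
  b0 def {a,v} use ∅
  b1 def {e} use ∅
  b2 def {b,i} use ∅
  b3 def {b,i,k} use ∅
  b4 def {i} use {a}
  b5 def {k} use ∅
  b6 def {b,v} use {b}
  b7 def {e,v} use ∅
  b8 def {a,v} use ∅

Backward fixpoint:
  b0: in=∅ out={a}
  b1: in={a} out={a}
  b2: in={a} out={a,b}
  b3: in=∅ out={b}
  b4: in={a} out=∅
  b5: in=∅ out=∅
  b6: in={b} out=∅
  b7: in=∅ out=∅
  b8: in=∅ out=∅

Conflict graph:
  a↔{b,e,i,v}
  b↔{a,i}
  e↔{a,v}
  i↔{a,b,k}
  k↔{i}
  v↔{a,e}

Registers:
  clique {a,b,i} ⇒ need ≥ 3
  assign a→R0 b→R2 e→R1 i→R1 k→R0 v→R2 — no edge inside a register ⇒ χ ≤ 3
  χ = 3

Answer: 3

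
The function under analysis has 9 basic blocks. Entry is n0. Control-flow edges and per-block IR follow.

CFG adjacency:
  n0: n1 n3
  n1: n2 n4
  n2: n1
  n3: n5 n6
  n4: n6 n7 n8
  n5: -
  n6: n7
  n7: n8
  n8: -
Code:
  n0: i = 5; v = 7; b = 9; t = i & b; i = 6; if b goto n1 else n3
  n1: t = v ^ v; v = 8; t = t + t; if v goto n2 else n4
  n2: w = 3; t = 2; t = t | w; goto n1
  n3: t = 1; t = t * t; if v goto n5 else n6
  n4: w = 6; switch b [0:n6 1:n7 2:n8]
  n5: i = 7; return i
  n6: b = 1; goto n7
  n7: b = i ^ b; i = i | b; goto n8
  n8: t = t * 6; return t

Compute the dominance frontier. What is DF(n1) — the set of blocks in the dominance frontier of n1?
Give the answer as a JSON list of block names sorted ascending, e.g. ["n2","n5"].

idom tree: n1←n0 n2←n1 n3←n0 n4←n1 n5←n3 n6←n0 n7←n0 n8←n0
Dom∩ at merges:
  n1: preds {n0,n2}: {n0} ∩ {n0,n1,n2} = {n0}; idom=n0
  n6: preds {n3,n4}: {n0,n3} ∩ {n0,n1,n4} = {n0}; idom=n0
  n7: preds {n4,n6}: {n0,n1,n4} ∩ {n0,n6} = {n0}; idom=n0
  n8: preds {n4,n7}: {n0,n1,n4} ∩ {n0,n7} = {n0}; idom=n0

DF walk-up:
  join n1 pred n0: · stop@n0
  join n1 pred n2: n2→n1 stop@n0
  join n6 pred n3: n3 stop@n0
  join n6 pred n4: n4→n1 stop@n0
  join n7 pred n4: n4→n1 stop@n0
  join n7 pred n6: n6 stop@n0
  join n8 pred n4: n4→n1 stop@n0
  join n8 pred n7: n7 stop@n0
  DF(n0)=∅
  DF(n1)={n1,n6,n7,n8}
  DF(n2)={n1}
  DF(n3)={n6}
  DF(n4)={n6,n7,n8}
  DF(n5)=∅
  DF(n6)={n7}
  DF(n7)={n8}
  DF(n8)=∅

DF(n1) = ["n1", "n6", "n7", "n8"]

Answer: ["n1", "n6", "n7", "n8"]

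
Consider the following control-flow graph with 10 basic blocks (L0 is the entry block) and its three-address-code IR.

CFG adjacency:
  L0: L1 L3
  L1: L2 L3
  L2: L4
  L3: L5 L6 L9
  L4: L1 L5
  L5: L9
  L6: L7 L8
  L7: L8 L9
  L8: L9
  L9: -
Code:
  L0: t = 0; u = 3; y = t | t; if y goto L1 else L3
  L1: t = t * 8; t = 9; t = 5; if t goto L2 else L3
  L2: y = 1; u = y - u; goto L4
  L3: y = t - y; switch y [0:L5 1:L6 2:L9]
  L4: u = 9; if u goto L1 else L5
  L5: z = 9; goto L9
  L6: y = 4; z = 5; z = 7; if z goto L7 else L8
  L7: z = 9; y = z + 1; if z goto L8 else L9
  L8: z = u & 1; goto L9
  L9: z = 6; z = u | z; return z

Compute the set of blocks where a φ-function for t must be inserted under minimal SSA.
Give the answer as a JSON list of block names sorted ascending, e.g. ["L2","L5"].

Answer: ["L1", "L3", "L5", "L9"]

Analysis:
idom tree: L1←L0 L2←L1 L3←L0 L4←L2 L5←L0 L6←L3 L7←L6 L8←L6 L9←L0
Join-block Dom:
  L1: preds {L0,L4}: {L0} ∩ {L0,L1,L2,L4} = {L0}; idom=L0
  L3: preds {L0,L1}: {L0} ∩ {L0,L1} = {L0}; idom=L0
  L5: preds {L3,L4}: {L0,L3} ∩ {L0,L1,L2,L4} = {L0}; idom=L0
  L8: preds {L6,L7}: {L0,L3,L6} ∩ {L0,L3,L6,L7} = {L0,L3,L6}; idom=L6
  L9: preds {L3,L5,L7,L8}: {L0,L3} ∩ {L0,L5} ∩ {L0,L3,L6,L7} ∩ {L0,L3,L6,L8} = {L0}; idom=L0

DF walk-up:
  L1←L0: walk · to L0
  L1←L4: walk L4→L2→L1 to L0
  L3←L0: walk · to L0
  L3←L1: walk L1 to L0
  L5←L3: walk L3 to L0
  L5←L4: walk L4→L2→L1 to L0
  L8←L6: walk · to L6
  L8←L7: walk L7 to L6
  L9←L3: walk L3 to L0
  L9←L5: walk L5 to L0
  L9←L7: walk L7→L6→L3 to L0
  L9←L8: walk L8→L6→L3 to L0
  L0: DF=∅
  L1: DF={L1,L3,L5}
  L2: DF={L1,L5}
  L3: DF={L5,L9}
  L4: DF={L1,L5}
  L5: DF={L9}
  L6: DF={L9}
  L7: DF={L8,L9}
  L8: DF={L9}
  L9: DF=∅

φ for t: defs {L0,L1}
  DF⁺ = {L1,L3,L5,L9}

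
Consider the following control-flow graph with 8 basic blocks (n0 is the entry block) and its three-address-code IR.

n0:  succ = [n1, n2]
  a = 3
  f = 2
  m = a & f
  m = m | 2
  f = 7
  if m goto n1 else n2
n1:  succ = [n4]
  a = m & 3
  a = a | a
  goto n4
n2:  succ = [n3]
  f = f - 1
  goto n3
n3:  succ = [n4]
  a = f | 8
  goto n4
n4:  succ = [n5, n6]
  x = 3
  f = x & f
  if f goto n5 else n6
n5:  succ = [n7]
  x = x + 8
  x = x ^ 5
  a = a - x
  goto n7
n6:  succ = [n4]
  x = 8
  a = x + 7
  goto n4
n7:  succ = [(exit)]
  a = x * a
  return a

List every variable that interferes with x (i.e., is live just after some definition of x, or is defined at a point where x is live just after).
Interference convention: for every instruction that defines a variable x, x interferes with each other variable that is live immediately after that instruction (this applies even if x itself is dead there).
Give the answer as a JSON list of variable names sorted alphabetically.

Answer: ["a", "f"]

Working:
def/use:
  n0 def {a,f,m} use ∅
  n1 def {a} use {m}
  n2 def {f} use {f}
  n3 def {a} use {f}
  n4 def {f,x} use {f}
  n5 def {a,x} use {a,x}
  n6 def {a,x} use ∅
  n7 def {a} use {a,x}

Backward fixpoint:
  n0: in=∅ out={f,m}
  n1: in={f,m} out={a,f}
  n2: in={f} out={f}
  n3: in={f} out={a,f}
  n4: in={a,f} out={a,f,x}
  n5: in={a,x} out={a,x}
  n6: in={f} out={a,f}
  n7: in={a,x} out=∅

Interference:
  a — {f,x}
  f — {a,m,x}
  m — {f}
  x — {a,f}

N(x) = ["a", "f"]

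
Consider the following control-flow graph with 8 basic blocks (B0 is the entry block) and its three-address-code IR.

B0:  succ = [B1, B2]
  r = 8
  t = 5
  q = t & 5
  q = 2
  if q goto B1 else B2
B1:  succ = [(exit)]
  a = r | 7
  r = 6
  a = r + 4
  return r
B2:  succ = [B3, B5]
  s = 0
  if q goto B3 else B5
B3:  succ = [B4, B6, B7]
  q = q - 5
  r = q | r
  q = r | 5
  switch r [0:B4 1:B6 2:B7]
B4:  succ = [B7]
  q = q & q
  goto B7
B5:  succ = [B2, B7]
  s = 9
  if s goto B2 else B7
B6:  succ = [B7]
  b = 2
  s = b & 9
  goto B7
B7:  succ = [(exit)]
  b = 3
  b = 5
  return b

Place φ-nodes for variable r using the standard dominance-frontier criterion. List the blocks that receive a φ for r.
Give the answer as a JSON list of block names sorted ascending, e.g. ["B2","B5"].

Answer: ["B7"]

Working:
idom tree: B1←B0 B2←B0 B3←B2 B4←B3 B5←B2 B6←B3 B7←B2
Join-block Dom:
  B2: preds {B0,B5}: {B0} ∩ {B0,B2,B5} = {B0}; idom=B0
  B7: preds {B3,B4,B5,B6}: {B0,B2,B3} ∩ {B0,B2,B3,B4} ∩ {B0,B2,B5} ∩ {B0,B2,B3,B6} = {B0,B2}; idom=B2

Frontier:
  join B2 pred B0: · stop@B0
  join B2 pred B5: B5→B2 stop@B0
  join B7 pred B3: B3 stop@B2
  join B7 pred B4: B4→B3 stop@B2
  join B7 pred B5: B5 stop@B2
  join B7 pred B6: B6→B3 stop@B2
  B0 → ∅
  B1 → ∅
  B2 → {B2}
  B3 → {B7}
  B4 → {B7}
  B5 → {B2,B7}
  B6 → {B7}
  B7 → ∅

φ for r: defs {B0,B1,B3}
  DF⁺ = {B7}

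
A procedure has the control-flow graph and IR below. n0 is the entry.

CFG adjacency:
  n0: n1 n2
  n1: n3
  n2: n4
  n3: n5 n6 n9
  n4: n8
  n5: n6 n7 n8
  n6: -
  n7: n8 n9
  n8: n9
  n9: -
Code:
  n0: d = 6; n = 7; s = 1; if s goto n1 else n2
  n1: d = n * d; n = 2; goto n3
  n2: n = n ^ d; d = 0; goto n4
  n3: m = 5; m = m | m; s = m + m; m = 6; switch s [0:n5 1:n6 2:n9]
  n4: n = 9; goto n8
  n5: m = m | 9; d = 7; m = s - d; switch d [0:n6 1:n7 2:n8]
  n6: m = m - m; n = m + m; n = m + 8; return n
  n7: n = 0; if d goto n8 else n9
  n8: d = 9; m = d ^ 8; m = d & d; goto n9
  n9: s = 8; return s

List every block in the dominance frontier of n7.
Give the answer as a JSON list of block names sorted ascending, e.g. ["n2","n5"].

idom tree: n1←n0 n2←n0 n3←n1 n4←n2 n5←n3 n6←n3 n7←n5 n8←n0 n9←n0
Join-block Dom:
  n6: preds {n3,n5}: {n0,n1,n3} ∩ {n0,n1,n3,n5} = {n0,n1,n3}; idom=n3
  n8: preds {n4,n5,n7}: {n0,n2,n4} ∩ {n0,n1,n3,n5} ∩ {n0,n1,n3,n5,n7} = {n0}; idom=n0
  n9: preds {n3,n7,n8}: {n0,n1,n3} ∩ {n0,n1,n3,n5,n7} ∩ {n0,n8} = {n0}; idom=n0

DF derivation:
  join n6 pred n3: · stop@n3
  join n6 pred n5: n5 stop@n3
  join n8 pred n4: n4→n2 stop@n0
  join n8 pred n5: n5→n3→n1 stop@n0
  join n8 pred n7: n7→n5→n3→n1 stop@n0
  join n9 pred n3: n3→n1 stop@n0
  join n9 pred n7: n7→n5→n3→n1 stop@n0
  join n9 pred n8: n8 stop@n0
  n0 → ∅
  n1 → {n8,n9}
  n2 → {n8}
  n3 → {n8,n9}
  n4 → {n8}
  n5 → {n6,n8,n9}
  n6 → ∅
  n7 → {n8,n9}
  n8 → {n9}
  n9 → ∅

DF(n7) = ["n8", "n9"]

Answer: ["n8", "n9"]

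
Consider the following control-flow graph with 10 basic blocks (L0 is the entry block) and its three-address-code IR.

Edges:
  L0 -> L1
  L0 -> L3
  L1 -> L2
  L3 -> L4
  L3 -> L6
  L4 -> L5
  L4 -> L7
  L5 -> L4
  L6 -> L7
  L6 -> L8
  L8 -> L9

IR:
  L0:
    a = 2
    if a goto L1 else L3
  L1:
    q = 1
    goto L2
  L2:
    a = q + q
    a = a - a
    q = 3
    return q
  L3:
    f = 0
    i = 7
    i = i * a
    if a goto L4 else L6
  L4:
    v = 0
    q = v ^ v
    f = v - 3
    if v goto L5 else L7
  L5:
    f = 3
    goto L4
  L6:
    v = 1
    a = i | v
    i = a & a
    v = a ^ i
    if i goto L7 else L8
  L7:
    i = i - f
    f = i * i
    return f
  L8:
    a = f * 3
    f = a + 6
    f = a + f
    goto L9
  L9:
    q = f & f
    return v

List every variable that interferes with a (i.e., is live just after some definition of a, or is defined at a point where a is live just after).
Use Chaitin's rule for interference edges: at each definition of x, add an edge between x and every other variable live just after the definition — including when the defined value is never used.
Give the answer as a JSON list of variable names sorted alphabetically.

Block summaries:
  L0: {a} / ∅
  L1: {q} / ∅
  L2: {a,q} / {q}
  L3: {f,i} / {a}
  L4: {f,q,v} / ∅
  L5: {f} / ∅
  L6: {a,i,v} / {i}
  L7: {f,i} / {f,i}
  L8: {a,f} / {f}
  L9: {q} / {f,v}

Backward fixpoint:
  L0 li=∅ lo={a}
  L1 li=∅ lo={q}
  L2 li={q} lo=∅
  L3 li={a} lo={f,i}
  L4 li={i} lo={f,i}
  L5 li={i} lo={i}
  L6 li={f,i} lo={f,i,v}
  L7 li={f,i} lo=∅
  L8 li={f,v} lo={f,v}
  L9 li={f,v} lo=∅

Interference:
  a↔{f,i,v}
  f↔{a,i,v}
  i↔{a,f,q,v}
  q↔{i,v}
  v↔{a,f,i,q}

N(a) = ["f", "i", "v"]

Answer: ["f", "i", "v"]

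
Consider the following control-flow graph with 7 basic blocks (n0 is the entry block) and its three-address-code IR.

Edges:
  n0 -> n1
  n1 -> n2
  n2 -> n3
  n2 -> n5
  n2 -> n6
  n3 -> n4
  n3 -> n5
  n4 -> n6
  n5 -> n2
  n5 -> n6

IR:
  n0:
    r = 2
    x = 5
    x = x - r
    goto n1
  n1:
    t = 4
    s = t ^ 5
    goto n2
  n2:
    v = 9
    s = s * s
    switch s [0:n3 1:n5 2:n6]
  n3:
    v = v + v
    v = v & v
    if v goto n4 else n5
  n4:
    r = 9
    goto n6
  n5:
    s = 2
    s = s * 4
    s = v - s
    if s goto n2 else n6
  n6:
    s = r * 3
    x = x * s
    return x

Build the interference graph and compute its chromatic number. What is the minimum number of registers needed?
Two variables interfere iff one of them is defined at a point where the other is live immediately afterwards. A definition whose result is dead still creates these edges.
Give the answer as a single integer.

Answer: 4

Analysis:
Per-block:
  n0: def={r,x} ue=∅
  n1: def={s,t} ue=∅
  n2: def={s,v} ue={s}
  n3: def={v} ue={v}
  n4: def={r} ue=∅
  n5: def={s} ue={v}
  n6: def={s,x} ue={r,x}

Live sets:
  n0 li=∅ lo={r,x}
  n1 li={r,x} lo={r,s,x}
  n2 li={r,s,x} lo={r,v,x}
  n3 li={r,v,x} lo={r,v,x}
  n4 li={x} lo={r,x}
  n5 li={r,v,x} lo={r,s,x}
  n6 li={r,x} lo=∅

Interference:
  r↔{s,t,v,x}
  s↔{r,v,x}
  t↔{r,x}
  v↔{r,s,x}
  x↔{r,s,t,v}

Registers:
  lower bound: {r,s,v,x} mutually conflict ⇒ χ ≥ 4
  4-colouring: r0={r}  r1={x}  r2={s,t}  r3={v}
  χ = 4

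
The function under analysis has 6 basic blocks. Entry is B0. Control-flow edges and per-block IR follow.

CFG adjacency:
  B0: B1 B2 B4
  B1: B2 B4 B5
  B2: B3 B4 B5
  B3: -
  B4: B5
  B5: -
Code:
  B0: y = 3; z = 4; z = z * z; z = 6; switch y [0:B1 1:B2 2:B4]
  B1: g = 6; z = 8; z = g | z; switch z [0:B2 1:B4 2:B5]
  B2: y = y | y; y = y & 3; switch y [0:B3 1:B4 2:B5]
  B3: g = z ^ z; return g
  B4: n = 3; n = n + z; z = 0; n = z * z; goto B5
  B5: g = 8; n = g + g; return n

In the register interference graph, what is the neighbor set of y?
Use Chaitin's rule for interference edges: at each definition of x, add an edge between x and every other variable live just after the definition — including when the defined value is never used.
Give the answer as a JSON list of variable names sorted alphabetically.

Per-block:
  B0: {y,z} / ∅
  B1: {g,z} / ∅
  B2: {y} / {y}
  B3: {g} / {z}
  B4: {n,z} / {z}
  B5: {g,n} / ∅

Backward fixpoint:
  B0 li=∅ lo={y,z}
  B1 li={y} lo={y,z}
  B2 li={y,z} lo={z}
  B3 li={z} lo=∅
  B4 li={z} lo=∅
  B5 li=∅ lo=∅

Interference:
  g↔{y,z}
  n↔{z}
  y↔{g,z}
  z↔{g,n,y}

N(y) = ["g", "z"]

Answer: ["g", "z"]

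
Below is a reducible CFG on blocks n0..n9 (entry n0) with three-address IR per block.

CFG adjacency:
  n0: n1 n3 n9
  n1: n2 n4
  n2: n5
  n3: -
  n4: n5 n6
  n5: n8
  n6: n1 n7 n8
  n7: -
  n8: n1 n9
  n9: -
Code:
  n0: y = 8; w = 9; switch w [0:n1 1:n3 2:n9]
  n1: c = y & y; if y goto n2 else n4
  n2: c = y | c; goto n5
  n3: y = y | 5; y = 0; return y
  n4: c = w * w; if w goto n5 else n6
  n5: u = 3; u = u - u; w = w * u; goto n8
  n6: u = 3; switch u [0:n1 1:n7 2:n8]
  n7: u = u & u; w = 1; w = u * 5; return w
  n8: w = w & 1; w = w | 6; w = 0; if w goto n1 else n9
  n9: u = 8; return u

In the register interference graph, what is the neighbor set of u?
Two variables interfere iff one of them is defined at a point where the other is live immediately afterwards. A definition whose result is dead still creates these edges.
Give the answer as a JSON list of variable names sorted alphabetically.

Answer: ["w", "y"]

Derivation:
Per-block:
  n0: {w,y} / ∅
  n1: {c} / {y}
  n2: {c} / {c,y}
  n3: {y} / {y}
  n4: {c} / {w}
  n5: {u,w} / {w}
  n6: {u} / ∅
  n7: {u,w} / {u}
  n8: {w} / {w}
  n9: {u} / ∅

Live sets:
  live n0: ∅→{w,y}
  live n1: {w,y}→{c,w,y}
  live n2: {c,w,y}→{w,y}
  live n3: {y}→∅
  live n4: {w,y}→{w,y}
  live n5: {w,y}→{w,y}
  live n6: {w,y}→{u,w,y}
  live n7: {u}→∅
  live n8: {w,y}→{w,y}
  live n9: ∅→∅

Conflict graph:
  c: {w,y}
  u: {w,y}
  w: {c,u,y}
  y: {c,u,w}

N(u) = ["w", "y"]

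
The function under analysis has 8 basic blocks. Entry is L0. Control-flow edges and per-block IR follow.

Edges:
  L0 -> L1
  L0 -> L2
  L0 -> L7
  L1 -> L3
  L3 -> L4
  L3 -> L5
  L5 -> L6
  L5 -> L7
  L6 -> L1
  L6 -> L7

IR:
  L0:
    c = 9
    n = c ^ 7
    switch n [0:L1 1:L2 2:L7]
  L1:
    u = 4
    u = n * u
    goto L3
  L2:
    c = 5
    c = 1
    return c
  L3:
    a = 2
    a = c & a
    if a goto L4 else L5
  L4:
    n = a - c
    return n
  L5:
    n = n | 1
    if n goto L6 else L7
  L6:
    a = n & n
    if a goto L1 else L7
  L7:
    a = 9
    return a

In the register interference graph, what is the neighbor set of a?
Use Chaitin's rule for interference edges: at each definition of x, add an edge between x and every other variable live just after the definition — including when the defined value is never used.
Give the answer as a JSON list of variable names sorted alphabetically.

Per-block:
  L0: {c,n} / ∅
  L1: {u} / {n}
  L2: {c} / ∅
  L3: {a} / {c}
  L4: {n} / {a,c}
  L5: {n} / {n}
  L6: {a} / {n}
  L7: {a} / ∅

Liveness:
  L0 li=∅ lo={c,n}
  L1 li={c,n} lo={c,n}
  L2 li=∅ lo=∅
  L3 li={c,n} lo={a,c,n}
  L4 li={a,c} lo=∅
  L5 li={c,n} lo={c,n}
  L6 li={c,n} lo={c,n}
  L7 li=∅ lo=∅

Interference:
  a: {c,n}
  c: {a,n,u}
  n: {a,c,u}
  u: {c,n}

N(a) = ["c", "n"]

Answer: ["c", "n"]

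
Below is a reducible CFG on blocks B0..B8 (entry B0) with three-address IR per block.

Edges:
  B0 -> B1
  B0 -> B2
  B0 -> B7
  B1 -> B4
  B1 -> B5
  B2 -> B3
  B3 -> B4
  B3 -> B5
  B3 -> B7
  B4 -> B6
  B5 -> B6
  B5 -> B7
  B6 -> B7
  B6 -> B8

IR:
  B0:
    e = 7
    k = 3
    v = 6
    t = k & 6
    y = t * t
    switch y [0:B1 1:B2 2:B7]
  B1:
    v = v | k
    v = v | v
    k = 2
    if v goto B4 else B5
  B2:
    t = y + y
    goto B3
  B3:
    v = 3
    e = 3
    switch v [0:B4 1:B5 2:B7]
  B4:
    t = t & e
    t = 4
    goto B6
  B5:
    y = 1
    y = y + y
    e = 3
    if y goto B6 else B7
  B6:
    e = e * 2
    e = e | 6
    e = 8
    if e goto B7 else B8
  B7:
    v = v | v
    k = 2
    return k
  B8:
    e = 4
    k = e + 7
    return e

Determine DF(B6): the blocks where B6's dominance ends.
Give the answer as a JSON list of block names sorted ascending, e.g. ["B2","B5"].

Answer: ["B7"]

Analysis:
idom tree: B1←B0 B2←B0 B3←B2 B4←B0 B5←B0 B6←B0 B7←B0 B8←B6
Join-block Dom:
  B4: preds {B1,B3}: {B0,B1} ∩ {B0,B2,B3} = {B0}; idom=B0
  B5: preds {B1,B3}: {B0,B1} ∩ {B0,B2,B3} = {B0}; idom=B0
  B6: preds {B4,B5}: {B0,B4} ∩ {B0,B5} = {B0}; idom=B0
  B7: preds {B0,B3,B5,B6}: {B0} ∩ {B0,B2,B3} ∩ {B0,B5} ∩ {B0,B6} = {B0}; idom=B0

Frontier:
  join B4 pred B1: B1 stop@B0
  join B4 pred B3: B3→B2 stop@B0
  join B5 pred B1: B1 stop@B0
  join B5 pred B3: B3→B2 stop@B0
  join B6 pred B4: B4 stop@B0
  join B6 pred B5: B5 stop@B0
  join B7 pred B0: · stop@B0
  join B7 pred B3: B3→B2 stop@B0
  join B7 pred B5: B5 stop@B0
  join B7 pred B6: B6 stop@B0
  B0 → ∅
  B1 → {B4,B5}
  B2 → {B4,B5,B7}
  B3 → {B4,B5,B7}
  B4 → {B6}
  B5 → {B6,B7}
  B6 → {B7}
  B7 → ∅
  B8 → ∅

DF(B6) = ["B7"]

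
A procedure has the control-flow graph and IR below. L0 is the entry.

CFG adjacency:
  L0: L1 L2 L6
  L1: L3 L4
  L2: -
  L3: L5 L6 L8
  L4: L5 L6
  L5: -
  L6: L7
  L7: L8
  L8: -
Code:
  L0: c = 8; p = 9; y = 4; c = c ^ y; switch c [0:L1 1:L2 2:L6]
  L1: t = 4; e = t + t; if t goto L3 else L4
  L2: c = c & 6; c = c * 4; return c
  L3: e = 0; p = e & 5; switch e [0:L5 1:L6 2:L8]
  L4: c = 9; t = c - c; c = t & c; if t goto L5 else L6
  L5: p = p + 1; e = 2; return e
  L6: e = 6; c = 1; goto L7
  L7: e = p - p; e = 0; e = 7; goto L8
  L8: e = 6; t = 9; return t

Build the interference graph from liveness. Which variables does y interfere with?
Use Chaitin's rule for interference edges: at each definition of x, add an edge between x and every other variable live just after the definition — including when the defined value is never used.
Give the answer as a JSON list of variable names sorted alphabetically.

def/use:
  L0: {c,p,y} / ∅
  L1: {e,t} / ∅
  L2: {c} / {c}
  L3: {e,p} / ∅
  L4: {c,t} / ∅
  L5: {e,p} / {p}
  L6: {c,e} / ∅
  L7: {e} / {p}
  L8: {e,t} / ∅

Liveness:
  live L0: ∅→{c,p}
  live L1: {p}→{p}
  live L2: {c}→∅
  live L3: ∅→{p}
  live L4: {p}→{p}
  live L5: {p}→∅
  live L6: {p}→{p}
  live L7: {p}→∅
  live L8: ∅→∅

Conflict graph:
  c: {p,t,y}
  e: {p,t}
  p: {c,e,t,y}
  t: {c,e,p}
  y: {c,p}

N(y) = ["c", "p"]

Answer: ["c", "p"]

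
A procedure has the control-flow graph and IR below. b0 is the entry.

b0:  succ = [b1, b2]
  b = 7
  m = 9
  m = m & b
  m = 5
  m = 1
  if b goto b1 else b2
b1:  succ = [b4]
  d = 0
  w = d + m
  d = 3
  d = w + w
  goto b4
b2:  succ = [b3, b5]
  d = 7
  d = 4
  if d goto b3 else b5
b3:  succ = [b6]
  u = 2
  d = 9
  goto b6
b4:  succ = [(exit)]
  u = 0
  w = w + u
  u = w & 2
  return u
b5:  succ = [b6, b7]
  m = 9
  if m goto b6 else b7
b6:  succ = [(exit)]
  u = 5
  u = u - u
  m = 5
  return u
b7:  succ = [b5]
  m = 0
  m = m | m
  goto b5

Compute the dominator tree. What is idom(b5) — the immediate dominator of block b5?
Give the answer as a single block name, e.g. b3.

Answer: b2

Derivation:
idom tree: b1←b0 b2←b0 b3←b2 b4←b1 b5←b2 b6←b2 b7←b5
Dom at joins:
  b5: preds {b2,b7}: {b0,b2} ∩ {b0,b2,b5,b7} = {b0,b2}; idom=b2
  b6: preds {b3,b5}: {b0,b2,b3} ∩ {b0,b2,b5} = {b0,b2}; idom=b2

idom(b5) = b2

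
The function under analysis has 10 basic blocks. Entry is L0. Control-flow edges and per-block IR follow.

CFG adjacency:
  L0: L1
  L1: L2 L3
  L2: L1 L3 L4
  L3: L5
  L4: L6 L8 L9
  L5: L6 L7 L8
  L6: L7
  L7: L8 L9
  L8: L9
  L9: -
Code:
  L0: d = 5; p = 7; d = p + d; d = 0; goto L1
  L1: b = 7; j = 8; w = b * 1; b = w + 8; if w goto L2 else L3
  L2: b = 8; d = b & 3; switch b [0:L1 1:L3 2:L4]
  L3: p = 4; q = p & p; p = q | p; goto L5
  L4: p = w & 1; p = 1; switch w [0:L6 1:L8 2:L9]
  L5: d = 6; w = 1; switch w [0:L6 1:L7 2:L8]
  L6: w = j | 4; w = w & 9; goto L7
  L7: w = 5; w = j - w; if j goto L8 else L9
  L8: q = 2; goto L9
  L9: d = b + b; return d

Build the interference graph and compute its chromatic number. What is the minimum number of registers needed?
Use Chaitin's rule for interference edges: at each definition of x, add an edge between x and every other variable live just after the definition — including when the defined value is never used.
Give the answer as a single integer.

Answer: 5

Analysis:
def/use:
  L0: def={d,p} ue=∅
  L1: def={b,j,w} ue=∅
  L2: def={b,d} ue=∅
  L3: def={p,q} ue=∅
  L4: def={p} ue={w}
  L5: def={d,w} ue=∅
  L6: def={w} ue={j}
  L7: def={w} ue={j}
  L8: def={q} ue=∅
  L9: def={d} ue={b}

Liveness:
  L0: in=∅ out=∅
  L1: in=∅ out={b,j,w}
  L2: in={j,w} out={b,j,w}
  L3: in={b,j} out={b,j}
  L4: in={b,j,w} out={b,j}
  L5: in={b,j} out={b,j}
  L6: in={b,j} out={b,j}
  L7: in={b,j} out={b}
  L8: in={b} out={b}
  L9: in={b} out=∅

Interference:
  b: {d,j,p,q,w}
  d: {b,j,p,w}
  j: {b,d,p,q,w}
  p: {b,d,j,q,w}
  q: {b,j,p}
  w: {b,d,j,p}

Chromatic number:
  clique {b,d,j,p,w} ⇒ need ≥ 5
  assign b→c0 d→c3 j→c1 p→c2 q→c3 w→c4 — no edge inside a register ⇒ χ ≤ 5
  χ = 5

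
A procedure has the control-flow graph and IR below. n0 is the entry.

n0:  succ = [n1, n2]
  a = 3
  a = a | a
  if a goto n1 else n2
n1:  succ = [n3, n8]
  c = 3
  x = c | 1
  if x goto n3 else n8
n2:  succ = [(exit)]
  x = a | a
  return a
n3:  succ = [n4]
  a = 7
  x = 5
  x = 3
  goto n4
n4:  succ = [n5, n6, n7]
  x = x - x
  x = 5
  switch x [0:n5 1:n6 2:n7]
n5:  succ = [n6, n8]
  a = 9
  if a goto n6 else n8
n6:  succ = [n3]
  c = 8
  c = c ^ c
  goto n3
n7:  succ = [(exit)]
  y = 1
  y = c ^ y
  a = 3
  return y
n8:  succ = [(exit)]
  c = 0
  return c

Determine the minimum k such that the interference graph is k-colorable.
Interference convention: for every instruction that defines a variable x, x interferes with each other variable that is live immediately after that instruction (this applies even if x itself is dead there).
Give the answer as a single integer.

Block summaries:
  n0: def={a} ue=∅
  n1: def={c,x} ue=∅
  n2: def={x} ue={a}
  n3: def={a,x} ue=∅
  n4: def={x} ue={x}
  n5: def={a} ue=∅
  n6: def={c} ue=∅
  n7: def={a,y} ue={c}
  n8: def={c} ue=∅

Live sets:
  live n0: ∅→{a}
  live n1: ∅→{c}
  live n2: {a}→∅
  live n3: {c}→{c,x}
  live n4: {c,x}→{c}
  live n5: ∅→∅
  live n6: ∅→{c}
  live n7: {c}→∅
  live n8: ∅→∅

Interference:
  a: {c,x,y}
  c: {a,x,y}
  x: {a,c}
  y: {a,c}

Chromatic number:
  clique {a,c,x} ⇒ need ≥ 3
  assign a→c0 c→c1 x→c2 y→c2 — no edge inside a register ⇒ χ ≤ 3
  χ = 3

Answer: 3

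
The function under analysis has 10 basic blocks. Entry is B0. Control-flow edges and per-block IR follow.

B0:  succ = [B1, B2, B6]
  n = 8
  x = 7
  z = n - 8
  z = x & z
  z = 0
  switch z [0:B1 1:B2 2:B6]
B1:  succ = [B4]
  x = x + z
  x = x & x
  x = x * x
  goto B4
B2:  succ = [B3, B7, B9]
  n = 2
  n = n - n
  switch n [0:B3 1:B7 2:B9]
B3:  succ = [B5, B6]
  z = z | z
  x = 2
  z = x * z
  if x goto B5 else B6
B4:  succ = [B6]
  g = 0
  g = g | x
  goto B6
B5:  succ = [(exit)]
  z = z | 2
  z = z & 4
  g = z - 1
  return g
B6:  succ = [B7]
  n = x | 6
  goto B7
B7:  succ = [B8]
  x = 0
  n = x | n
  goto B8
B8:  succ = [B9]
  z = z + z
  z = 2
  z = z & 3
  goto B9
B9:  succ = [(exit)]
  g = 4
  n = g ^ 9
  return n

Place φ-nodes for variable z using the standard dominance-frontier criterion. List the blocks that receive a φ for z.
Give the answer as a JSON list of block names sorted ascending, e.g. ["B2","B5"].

idom tree: B1←B0 B2←B0 B3←B2 B4←B1 B5←B3 B6←B0 B7←B0 B8←B7 B9←B0
Dom at joins:
  B6: preds {B0,B3,B4}: {B0} ∩ {B0,B2,B3} ∩ {B0,B1,B4} = {B0}; idom=B0
  B7: preds {B2,B6}: {B0,B2} ∩ {B0,B6} = {B0}; idom=B0
  B9: preds {B2,B8}: {B0,B2} ∩ {B0,B7,B8} = {B0}; idom=B0

DF walk-up:
  B6←B0: walk · to B0
  B6←B3: walk B3→B2 to B0
  B6←B4: walk B4→B1 to B0
  B7←B2: walk B2 to B0
  B7←B6: walk B6 to B0
  B9←B2: walk B2 to B0
  B9←B8: walk B8→B7 to B0
  B0 → ∅
  B1 → {B6}
  B2 → {B6,B7,B9}
  B3 → {B6}
  B4 → {B6}
  B5 → ∅
  B6 → {B7}
  B7 → {B9}
  B8 → {B9}
  B9 → ∅

φ for z: defs {B0,B3,B5,B8}
  DF⁺ = {B6,B7,B9}

Answer: ["B6", "B7", "B9"]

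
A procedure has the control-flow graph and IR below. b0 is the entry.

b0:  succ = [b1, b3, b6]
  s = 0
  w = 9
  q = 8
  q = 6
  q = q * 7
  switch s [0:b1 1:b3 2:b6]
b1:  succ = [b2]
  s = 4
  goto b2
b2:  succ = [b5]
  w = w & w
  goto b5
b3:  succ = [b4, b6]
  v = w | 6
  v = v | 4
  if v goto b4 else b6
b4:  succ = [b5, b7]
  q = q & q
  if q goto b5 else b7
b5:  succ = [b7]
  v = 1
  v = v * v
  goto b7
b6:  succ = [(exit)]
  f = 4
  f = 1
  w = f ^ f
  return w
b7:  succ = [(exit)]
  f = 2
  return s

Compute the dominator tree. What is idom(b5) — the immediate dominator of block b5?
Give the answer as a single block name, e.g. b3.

Answer: b0

Derivation:
idom tree: b1←b0 b2←b1 b3←b0 b4←b3 b5←b0 b6←b0 b7←b0
Dom at joins:
  b5: preds {b2,b4}: {b0,b1,b2} ∩ {b0,b3,b4} = {b0}; idom=b0
  b6: preds {b0,b3}: {b0} ∩ {b0,b3} = {b0}; idom=b0
  b7: preds {b4,b5}: {b0,b3,b4} ∩ {b0,b5} = {b0}; idom=b0

idom(b5) = b0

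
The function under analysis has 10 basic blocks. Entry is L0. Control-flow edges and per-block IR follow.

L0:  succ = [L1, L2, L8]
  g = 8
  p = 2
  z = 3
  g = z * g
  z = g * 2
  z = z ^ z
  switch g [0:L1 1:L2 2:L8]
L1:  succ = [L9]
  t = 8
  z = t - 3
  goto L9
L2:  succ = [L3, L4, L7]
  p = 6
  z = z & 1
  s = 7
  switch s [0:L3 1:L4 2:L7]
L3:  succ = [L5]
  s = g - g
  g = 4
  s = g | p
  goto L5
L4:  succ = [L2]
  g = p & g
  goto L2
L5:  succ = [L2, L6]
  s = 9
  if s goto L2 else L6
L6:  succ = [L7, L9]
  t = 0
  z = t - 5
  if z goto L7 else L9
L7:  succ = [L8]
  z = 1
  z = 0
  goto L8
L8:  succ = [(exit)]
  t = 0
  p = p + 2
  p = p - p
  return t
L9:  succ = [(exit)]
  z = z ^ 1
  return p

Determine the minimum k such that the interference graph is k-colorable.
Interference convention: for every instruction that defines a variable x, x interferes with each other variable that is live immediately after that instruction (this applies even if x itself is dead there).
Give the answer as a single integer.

Block summaries:
  L0: def={g,p,z} ue=∅
  L1: def={t,z} ue=∅
  L2: def={p,s,z} ue={z}
  L3: def={g,s} ue={g,p}
  L4: def={g} ue={g,p}
  L5: def={s} ue=∅
  L6: def={t,z} ue=∅
  L7: def={z} ue=∅
  L8: def={p,t} ue={p}
  L9: def={z} ue={p,z}

Backward fixpoint:
  live L0: ∅→{g,p,z}
  live L1: {p}→{p,z}
  live L2: {g,z}→{g,p,z}
  live L3: {g,p,z}→{g,p,z}
  live L4: {g,p,z}→{g,z}
  live L5: {g,p,z}→{g,p,z}
  live L6: {p}→{p,z}
  live L7: {p}→{p}
  live L8: {p}→∅
  live L9: {p,z}→∅

Interfere edges:
  g: {p,s,z}
  p: {g,s,t,z}
  s: {g,p,z}
  t: {p}
  z: {g,p,s}

Registers:
  lower bound: {g,p,s,z} mutually conflict ⇒ χ ≥ 4
  assign g→R1 p→R0 s→R2 t→R1 z→R3 — no edge inside a register ⇒ χ ≤ 4
  χ = 4

Answer: 4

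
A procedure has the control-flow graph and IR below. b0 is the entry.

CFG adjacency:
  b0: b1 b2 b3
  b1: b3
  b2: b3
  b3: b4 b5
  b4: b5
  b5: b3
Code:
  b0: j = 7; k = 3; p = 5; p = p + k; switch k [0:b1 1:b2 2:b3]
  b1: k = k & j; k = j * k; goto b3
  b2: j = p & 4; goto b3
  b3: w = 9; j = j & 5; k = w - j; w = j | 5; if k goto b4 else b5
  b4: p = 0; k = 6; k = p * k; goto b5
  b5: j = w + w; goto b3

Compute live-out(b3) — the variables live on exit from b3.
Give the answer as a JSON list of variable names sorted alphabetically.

Answer: ["w"]

Derivation:
def/use:
  b0 def {j,k,p} use ∅
  b1 def {k} use {j,k}
  b2 def {j} use {p}
  b3 def {j,k,w} use {j}
  b4 def {k,p} use ∅
  b5 def {j} use {w}

Liveness:
  b0 li=∅ lo={j,k,p}
  b1 li={j,k} lo={j}
  b2 li={p} lo={j}
  b3 li={j} lo={w}
  b4 li={w} lo={w}
  b5 li={w} lo={j}

live-out(b3) = ["w"]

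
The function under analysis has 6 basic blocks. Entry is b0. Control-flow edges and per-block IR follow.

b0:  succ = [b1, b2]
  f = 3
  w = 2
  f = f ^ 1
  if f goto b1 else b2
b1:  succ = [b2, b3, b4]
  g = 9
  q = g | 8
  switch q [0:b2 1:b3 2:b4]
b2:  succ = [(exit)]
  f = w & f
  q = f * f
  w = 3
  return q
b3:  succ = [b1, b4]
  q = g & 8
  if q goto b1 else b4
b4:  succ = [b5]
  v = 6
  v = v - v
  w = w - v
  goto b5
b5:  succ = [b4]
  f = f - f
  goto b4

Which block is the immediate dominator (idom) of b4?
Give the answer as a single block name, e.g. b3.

idom tree: b1←b0 b2←b0 b3←b1 b4←b1 b5←b4
Dom∩ at merges:
  b1: preds {b0,b3}: {b0} ∩ {b0,b1,b3} = {b0}; idom=b0
  b2: preds {b0,b1}: {b0} ∩ {b0,b1} = {b0}; idom=b0
  b4: preds {b1,b3,b5}: {b0,b1} ∩ {b0,b1,b3} ∩ {b0,b1,b4,b5} = {b0,b1}; idom=b1

idom(b4) = b1

Answer: b1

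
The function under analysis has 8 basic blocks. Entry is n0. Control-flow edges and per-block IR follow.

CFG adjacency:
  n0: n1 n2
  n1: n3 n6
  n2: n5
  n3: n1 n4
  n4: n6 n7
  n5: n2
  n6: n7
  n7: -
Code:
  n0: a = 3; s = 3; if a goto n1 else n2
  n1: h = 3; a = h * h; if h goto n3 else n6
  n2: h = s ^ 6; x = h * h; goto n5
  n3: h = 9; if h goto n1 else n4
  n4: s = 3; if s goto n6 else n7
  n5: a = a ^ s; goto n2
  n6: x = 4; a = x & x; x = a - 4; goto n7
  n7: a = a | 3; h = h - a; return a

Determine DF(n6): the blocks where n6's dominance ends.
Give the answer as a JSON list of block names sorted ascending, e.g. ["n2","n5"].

idom tree: n1←n0 n2←n0 n3←n1 n4←n3 n5←n2 n6←n1 n7←n1
Join-block Dom:
  n1: preds {n0,n3}: {n0} ∩ {n0,n1,n3} = {n0}; idom=n0
  n2: preds {n0,n5}: {n0} ∩ {n0,n2,n5} = {n0}; idom=n0
  n6: preds {n1,n4}: {n0,n1} ∩ {n0,n1,n3,n4} = {n0,n1}; idom=n1
  n7: preds {n4,n6}: {n0,n1,n3,n4} ∩ {n0,n1,n6} = {n0,n1}; idom=n1

DF walk-up:
  join n1 pred n0: · stop@n0
  join n1 pred n3: n3→n1 stop@n0
  join n2 pred n0: · stop@n0
  join n2 pred n5: n5→n2 stop@n0
  join n6 pred n1: · stop@n1
  join n6 pred n4: n4→n3 stop@n1
  join n7 pred n4: n4→n3 stop@n1
  join n7 pred n6: n6 stop@n1
  DF(n0)=∅
  DF(n1)={n1}
  DF(n2)={n2}
  DF(n3)={n1,n6,n7}
  DF(n4)={n6,n7}
  DF(n5)={n2}
  DF(n6)={n7}
  DF(n7)=∅

DF(n6) = ["n7"]

Answer: ["n7"]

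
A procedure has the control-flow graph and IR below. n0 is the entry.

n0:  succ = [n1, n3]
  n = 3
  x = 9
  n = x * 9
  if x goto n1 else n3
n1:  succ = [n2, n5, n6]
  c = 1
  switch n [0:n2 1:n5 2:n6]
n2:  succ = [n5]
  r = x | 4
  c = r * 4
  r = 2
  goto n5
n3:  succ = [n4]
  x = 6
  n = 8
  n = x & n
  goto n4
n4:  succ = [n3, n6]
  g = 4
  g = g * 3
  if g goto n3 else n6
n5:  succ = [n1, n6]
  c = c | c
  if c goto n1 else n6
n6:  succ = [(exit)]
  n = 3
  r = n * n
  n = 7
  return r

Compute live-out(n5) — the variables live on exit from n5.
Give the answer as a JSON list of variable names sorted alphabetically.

def/use:
  n0: {n,x} / ∅
  n1: {c} / {n}
  n2: {c,r} / {x}
  n3: {n,x} / ∅
  n4: {g} / ∅
  n5: {c} / {c}
  n6: {n,r} / ∅

Live sets:
  n0: in=∅ out={n,x}
  n1: in={n,x} out={c,n,x}
  n2: in={n,x} out={c,n,x}
  n3: in=∅ out=∅
  n4: in=∅ out=∅
  n5: in={c,n,x} out={n,x}
  n6: in=∅ out=∅

live-out(n5) = ["n", "x"]

Answer: ["n", "x"]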